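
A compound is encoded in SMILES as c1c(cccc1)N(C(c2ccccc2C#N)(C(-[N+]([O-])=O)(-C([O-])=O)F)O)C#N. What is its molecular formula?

Heavy atoms from the SMILES: 17 C, 1 F, 4 N, 5 O.
Implicit hydrogens by atom environment:
  9 × C (aromatic): 1 H each → 9
  5 × C: no H
  3 × C (aromatic): no H
  3 × N: no H
  2 × O: no H
  2 × O (charge -1): no H
  1 × F: no H
  1 × N (charge +1): no H
  1 × O: 1 H
  Total hydrogens = 10.
Net charge -1.
Molecular formula: C17H10FN4O5-

C17H10FN4O5-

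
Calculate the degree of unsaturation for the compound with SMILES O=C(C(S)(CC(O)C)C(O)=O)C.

Molecular formula from the SMILES: C7H12O4S.
DoU = (2C + 2 + N − H − X)/2 = (2·7 + 2 + 0 − 12 − 0)/2 = 4/2 = 2.
(Structurally: 0 ring(s) + 2 π bond(s) = 2.)

2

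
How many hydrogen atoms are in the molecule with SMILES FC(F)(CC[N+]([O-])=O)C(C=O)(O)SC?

9

Hydrogens are implicit in SMILES; fill each atom to its normal valence:
  2 × C: 2 H each → 4
  2 × C: no H
  2 × F: no H
  2 × O: no H
  1 × C: 3 H
  1 × C: 1 H
  1 × N (charge +1): no H
  1 × O: 1 H
  1 × O (charge -1): no H
  1 × S: no H
  Total hydrogens = 9.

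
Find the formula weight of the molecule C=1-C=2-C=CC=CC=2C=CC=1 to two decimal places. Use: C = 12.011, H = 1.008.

128.17

Molecular formula: C10H8.
M = 10×12.011 + 8×1.008 = 128.17 g/mol.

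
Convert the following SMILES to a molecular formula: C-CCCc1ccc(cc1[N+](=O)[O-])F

C10H12FNO2

Heavy atoms from the SMILES: 10 C, 1 F, 1 N, 2 O.
Implicit hydrogens by atom environment:
  3 × C: 2 H each → 6
  3 × C (aromatic): 1 H each → 3
  3 × C (aromatic): no H
  1 × C: 3 H
  1 × F: no H
  1 × N (charge +1): no H
  1 × O: no H
  1 × O (charge -1): no H
  Total hydrogens = 12.
Molecular formula: C10H12FNO2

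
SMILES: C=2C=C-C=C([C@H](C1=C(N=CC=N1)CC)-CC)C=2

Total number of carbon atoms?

15

The symbol for carbon appears 15 times in the SMILES.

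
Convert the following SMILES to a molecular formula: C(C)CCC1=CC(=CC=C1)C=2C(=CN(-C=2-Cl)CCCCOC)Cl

Heavy atoms from the SMILES: 19 C, 2 Cl, 1 N, 1 O.
Implicit hydrogens by atom environment:
  7 × C: 2 H each → 14
  5 × C (aromatic): 1 H each → 5
  5 × C (aromatic): no H
  2 × C: 3 H each → 6
  2 × Cl: no H
  1 × N (aromatic): no H
  1 × O: no H
  Total hydrogens = 25.
Molecular formula: C19H25Cl2NO

C19H25Cl2NO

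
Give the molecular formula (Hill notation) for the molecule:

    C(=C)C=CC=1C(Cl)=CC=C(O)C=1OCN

Heavy atoms from the SMILES: 11 C, 1 Cl, 1 N, 2 O.
Implicit hydrogens by atom environment:
  4 × C (aromatic): no H
  3 × C: 1 H each → 3
  2 × C: 2 H each → 4
  2 × C (aromatic): 1 H each → 2
  1 × Cl: no H
  1 × N: 2 H
  1 × O: 1 H
  1 × O: no H
  Total hydrogens = 12.
Molecular formula: C11H12ClNO2

C11H12ClNO2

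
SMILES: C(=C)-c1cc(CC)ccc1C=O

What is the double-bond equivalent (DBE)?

6

Molecular formula from the SMILES: C11H12O.
DoU = (2C + 2 + N − H − X)/2 = (2·11 + 2 + 0 − 12 − 0)/2 = 12/2 = 6.
(Structurally: 1 ring(s) + 5 π bond(s) = 6.)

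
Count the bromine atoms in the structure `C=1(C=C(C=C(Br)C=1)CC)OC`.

The symbol for bromine appears 1 time in the SMILES.

1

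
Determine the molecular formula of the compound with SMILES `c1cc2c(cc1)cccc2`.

C10H8

Heavy atoms from the SMILES: 10 C.
Implicit hydrogens by atom environment:
  8 × C (aromatic): 1 H each → 8
  2 × C (aromatic): no H
  Total hydrogens = 8.
Molecular formula: C10H8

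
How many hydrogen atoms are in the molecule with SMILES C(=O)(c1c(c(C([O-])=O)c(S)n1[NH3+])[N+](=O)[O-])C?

Hydrogens are implicit in SMILES; fill each atom to its normal valence:
  4 × C (aromatic): no H
  3 × O: no H
  2 × C: no H
  2 × O (charge -1): no H
  1 × C: 3 H
  1 × N (charge +1): 3 H
  1 × N (aromatic): no H
  1 × N (charge +1): no H
  1 × S: 1 H
  Total hydrogens = 7.

7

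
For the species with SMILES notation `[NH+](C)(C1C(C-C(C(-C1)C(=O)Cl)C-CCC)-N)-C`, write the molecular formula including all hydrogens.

C13H26ClN2O+

Heavy atoms from the SMILES: 13 C, 1 Cl, 2 N, 1 O.
Implicit hydrogens by atom environment:
  5 × C: 2 H each → 10
  4 × C: 1 H each → 4
  3 × C: 3 H each → 9
  1 × C: no H
  1 × Cl: no H
  1 × N: 2 H
  1 × N (charge +1): 1 H
  1 × O: no H
  Total hydrogens = 26.
Net charge +1.
Molecular formula: C13H26ClN2O+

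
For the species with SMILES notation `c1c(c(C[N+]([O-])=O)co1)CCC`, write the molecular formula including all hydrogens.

Heavy atoms from the SMILES: 8 C, 1 N, 3 O.
Implicit hydrogens by atom environment:
  3 × C: 2 H each → 6
  2 × C (aromatic): 1 H each → 2
  2 × C (aromatic): no H
  1 × C: 3 H
  1 × N (charge +1): no H
  1 × O (aromatic): no H
  1 × O: no H
  1 × O (charge -1): no H
  Total hydrogens = 11.
Molecular formula: C8H11NO3

C8H11NO3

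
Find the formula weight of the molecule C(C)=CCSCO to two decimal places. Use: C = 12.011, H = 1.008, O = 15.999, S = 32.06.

Molecular formula: C5H10OS.
M = 5×12.011 + 10×1.008 + 1×15.999 + 1×32.06 = 118.19 g/mol.

118.19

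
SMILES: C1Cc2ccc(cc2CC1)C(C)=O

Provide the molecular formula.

Heavy atoms from the SMILES: 12 C, 1 O.
Implicit hydrogens by atom environment:
  4 × C: 2 H each → 8
  3 × C (aromatic): 1 H each → 3
  3 × C (aromatic): no H
  1 × C: 3 H
  1 × C: no H
  1 × O: no H
  Total hydrogens = 14.
Molecular formula: C12H14O

C12H14O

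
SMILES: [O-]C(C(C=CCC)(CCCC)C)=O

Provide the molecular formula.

C11H19O2-

Heavy atoms from the SMILES: 11 C, 2 O.
Implicit hydrogens by atom environment:
  4 × C: 2 H each → 8
  3 × C: 3 H each → 9
  2 × C: 1 H each → 2
  2 × C: no H
  1 × O: no H
  1 × O (charge -1): no H
  Total hydrogens = 19.
Net charge -1.
Molecular formula: C11H19O2-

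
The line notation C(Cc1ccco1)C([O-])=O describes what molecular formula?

C7H7O3-

Heavy atoms from the SMILES: 7 C, 3 O.
Implicit hydrogens by atom environment:
  3 × C (aromatic): 1 H each → 3
  2 × C: 2 H each → 4
  1 × C (aromatic): no H
  1 × C: no H
  1 × O (aromatic): no H
  1 × O: no H
  1 × O (charge -1): no H
  Total hydrogens = 7.
Net charge -1.
Molecular formula: C7H7O3-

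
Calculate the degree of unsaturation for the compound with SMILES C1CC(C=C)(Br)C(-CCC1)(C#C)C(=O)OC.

Molecular formula from the SMILES: C13H17BrO2.
DoU = (2C + 2 + N − H − X)/2 = (2·13 + 2 + 0 − 17 − 1)/2 = 10/2 = 5.
(Structurally: 1 ring(s) + 4 π bond(s) = 5.)

5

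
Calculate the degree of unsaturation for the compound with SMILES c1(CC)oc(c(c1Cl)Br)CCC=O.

4

Molecular formula from the SMILES: C9H10BrClO2.
DoU = (2C + 2 + N − H − X)/2 = (2·9 + 2 + 0 − 10 − 2)/2 = 8/2 = 4.
(Structurally: 1 ring(s) + 3 π bond(s) = 4.)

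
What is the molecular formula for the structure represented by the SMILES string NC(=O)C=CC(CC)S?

Heavy atoms from the SMILES: 6 C, 1 N, 1 O, 1 S.
Implicit hydrogens by atom environment:
  3 × C: 1 H each → 3
  1 × C: 3 H
  1 × C: 2 H
  1 × C: no H
  1 × N: 2 H
  1 × O: no H
  1 × S: 1 H
  Total hydrogens = 11.
Molecular formula: C6H11NOS

C6H11NOS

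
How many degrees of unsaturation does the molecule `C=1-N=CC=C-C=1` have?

4

Molecular formula from the SMILES: C5H5N.
DoU = (2C + 2 + N − H − X)/2 = (2·5 + 2 + 1 − 5 − 0)/2 = 8/2 = 4.
(Structurally: 1 ring(s) + 3 π bond(s) = 4.)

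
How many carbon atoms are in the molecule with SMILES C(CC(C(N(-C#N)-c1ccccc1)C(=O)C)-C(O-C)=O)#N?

15

The symbol for carbon appears 15 times in the SMILES. Lowercase c denotes aromatic carbon and counts toward C.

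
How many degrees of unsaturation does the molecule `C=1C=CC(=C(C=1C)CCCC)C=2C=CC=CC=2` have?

8

Molecular formula from the SMILES: C17H20.
DoU = (2C + 2 + N − H − X)/2 = (2·17 + 2 + 0 − 20 − 0)/2 = 16/2 = 8.
(Structurally: 2 ring(s) + 6 π bond(s) = 8.)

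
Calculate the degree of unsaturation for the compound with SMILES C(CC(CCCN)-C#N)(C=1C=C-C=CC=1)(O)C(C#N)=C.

Molecular formula from the SMILES: C16H19N3O.
DoU = (2C + 2 + N − H − X)/2 = (2·16 + 2 + 3 − 19 − 0)/2 = 18/2 = 9.
(Structurally: 1 ring(s) + 8 π bond(s) = 9.)

9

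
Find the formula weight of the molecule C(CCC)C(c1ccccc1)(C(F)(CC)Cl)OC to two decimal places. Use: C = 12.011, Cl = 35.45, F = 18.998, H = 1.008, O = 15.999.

272.79

Molecular formula: C15H22ClFO.
M = 15×12.011 + 1×35.45 + 1×18.998 + 22×1.008 + 1×15.999 = 272.79 g/mol.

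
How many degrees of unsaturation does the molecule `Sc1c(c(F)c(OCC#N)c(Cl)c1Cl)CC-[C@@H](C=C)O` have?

7

Molecular formula from the SMILES: C13H12Cl2FNO2S.
DoU = (2C + 2 + N − H − X)/2 = (2·13 + 2 + 1 − 12 − 3)/2 = 14/2 = 7.
(Structurally: 1 ring(s) + 6 π bond(s) = 7.)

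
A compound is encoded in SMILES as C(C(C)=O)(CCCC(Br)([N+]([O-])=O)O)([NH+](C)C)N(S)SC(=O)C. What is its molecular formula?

C11H21BrN3O5S2+

Heavy atoms from the SMILES: 1 Br, 11 C, 3 N, 5 O, 2 S.
Implicit hydrogens by atom environment:
  4 × C: 3 H each → 12
  4 × C: no H
  3 × C: 2 H each → 6
  3 × O: no H
  1 × Br: no H
  1 × N (charge +1): 1 H
  1 × N: no H
  1 × N (charge +1): no H
  1 × O: 1 H
  1 × O (charge -1): no H
  1 × S: 1 H
  1 × S: no H
  Total hydrogens = 21.
Net charge +1.
Molecular formula: C11H21BrN3O5S2+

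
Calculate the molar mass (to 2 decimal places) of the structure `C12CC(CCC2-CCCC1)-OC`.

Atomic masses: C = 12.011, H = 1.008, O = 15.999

Molecular formula: C11H20O.
M = 11×12.011 + 20×1.008 + 1×15.999 = 168.28 g/mol.

168.28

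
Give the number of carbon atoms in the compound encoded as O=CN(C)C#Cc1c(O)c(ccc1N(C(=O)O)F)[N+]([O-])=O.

11

The symbol for carbon appears 11 times in the SMILES. Lowercase c denotes aromatic carbon and counts toward C.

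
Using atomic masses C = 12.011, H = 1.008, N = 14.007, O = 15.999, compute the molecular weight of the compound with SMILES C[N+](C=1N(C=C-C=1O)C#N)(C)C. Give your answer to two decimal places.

Molecular formula: C8H12N3O+.
M = 8×12.011 + 12×1.008 + 3×14.007 + 1×15.999 = 166.20 g/mol.

166.20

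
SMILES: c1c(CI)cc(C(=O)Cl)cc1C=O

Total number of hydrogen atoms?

Hydrogens are implicit in SMILES; fill each atom to its normal valence:
  3 × C (aromatic): 1 H each → 3
  3 × C (aromatic): no H
  2 × O: no H
  1 × C: 2 H
  1 × C: 1 H
  1 × C: no H
  1 × Cl: no H
  1 × I: no H
  Total hydrogens = 6.

6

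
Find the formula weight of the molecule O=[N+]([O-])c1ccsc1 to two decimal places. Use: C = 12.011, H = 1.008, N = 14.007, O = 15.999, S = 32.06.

129.13

Molecular formula: C4H3NO2S.
M = 4×12.011 + 3×1.008 + 1×14.007 + 2×15.999 + 1×32.06 = 129.13 g/mol.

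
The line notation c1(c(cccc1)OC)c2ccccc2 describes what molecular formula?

Heavy atoms from the SMILES: 13 C, 1 O.
Implicit hydrogens by atom environment:
  9 × C (aromatic): 1 H each → 9
  3 × C (aromatic): no H
  1 × C: 3 H
  1 × O: no H
  Total hydrogens = 12.
Molecular formula: C13H12O

C13H12O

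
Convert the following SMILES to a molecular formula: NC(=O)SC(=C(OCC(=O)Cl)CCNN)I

Heavy atoms from the SMILES: 7 C, 1 Cl, 1 I, 3 N, 3 O, 1 S.
Implicit hydrogens by atom environment:
  4 × C: no H
  3 × C: 2 H each → 6
  3 × O: no H
  2 × N: 2 H each → 4
  1 × Cl: no H
  1 × I: no H
  1 × N: 1 H
  1 × S: no H
  Total hydrogens = 11.
Molecular formula: C7H11ClIN3O3S

C7H11ClIN3O3S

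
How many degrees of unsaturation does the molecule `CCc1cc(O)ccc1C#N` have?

Molecular formula from the SMILES: C9H9NO.
DoU = (2C + 2 + N − H − X)/2 = (2·9 + 2 + 1 − 9 − 0)/2 = 12/2 = 6.
(Structurally: 1 ring(s) + 5 π bond(s) = 6.)

6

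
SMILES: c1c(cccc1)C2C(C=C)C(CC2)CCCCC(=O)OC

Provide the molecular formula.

C19H26O2

Heavy atoms from the SMILES: 19 C, 2 O.
Implicit hydrogens by atom environment:
  7 × C: 2 H each → 14
  5 × C (aromatic): 1 H each → 5
  4 × C: 1 H each → 4
  2 × O: no H
  1 × C: 3 H
  1 × C (aromatic): no H
  1 × C: no H
  Total hydrogens = 26.
Molecular formula: C19H26O2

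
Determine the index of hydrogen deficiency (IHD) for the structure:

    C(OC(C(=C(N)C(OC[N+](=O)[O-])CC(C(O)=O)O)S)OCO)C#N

Molecular formula from the SMILES: C11H17N3O9S.
DoU = (2C + 2 + N − H − X)/2 = (2·11 + 2 + 3 − 17 − 0)/2 = 10/2 = 5.
(Structurally: 0 ring(s) + 5 π bond(s) = 5.)

5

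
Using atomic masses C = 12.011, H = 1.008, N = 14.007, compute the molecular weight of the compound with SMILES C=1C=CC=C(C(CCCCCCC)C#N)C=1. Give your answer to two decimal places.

Molecular formula: C15H21N.
M = 15×12.011 + 21×1.008 + 1×14.007 = 215.34 g/mol.

215.34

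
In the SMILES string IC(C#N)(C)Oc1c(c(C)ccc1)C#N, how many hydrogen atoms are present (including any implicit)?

9

Hydrogens are implicit in SMILES; fill each atom to its normal valence:
  3 × C (aromatic): 1 H each → 3
  3 × C (aromatic): no H
  3 × C: no H
  2 × C: 3 H each → 6
  2 × N: no H
  1 × I: no H
  1 × O: no H
  Total hydrogens = 9.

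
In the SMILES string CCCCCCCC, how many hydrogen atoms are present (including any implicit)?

18

Hydrogens are implicit in SMILES; fill each atom to its normal valence:
  6 × C: 2 H each → 12
  2 × C: 3 H each → 6
  Total hydrogens = 18.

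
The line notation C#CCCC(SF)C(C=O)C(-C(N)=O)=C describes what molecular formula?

C10H12FNO2S

Heavy atoms from the SMILES: 10 C, 1 F, 1 N, 2 O, 1 S.
Implicit hydrogens by atom environment:
  4 × C: 1 H each → 4
  3 × C: 2 H each → 6
  3 × C: no H
  2 × O: no H
  1 × F: no H
  1 × N: 2 H
  1 × S: no H
  Total hydrogens = 12.
Molecular formula: C10H12FNO2S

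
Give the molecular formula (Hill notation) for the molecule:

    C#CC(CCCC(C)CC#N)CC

C12H19N

Heavy atoms from the SMILES: 12 C, 1 N.
Implicit hydrogens by atom environment:
  5 × C: 2 H each → 10
  3 × C: 1 H each → 3
  2 × C: 3 H each → 6
  2 × C: no H
  1 × N: no H
  Total hydrogens = 19.
Molecular formula: C12H19N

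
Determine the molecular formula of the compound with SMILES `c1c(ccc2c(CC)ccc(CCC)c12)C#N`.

Heavy atoms from the SMILES: 16 C, 1 N.
Implicit hydrogens by atom environment:
  5 × C (aromatic): 1 H each → 5
  5 × C (aromatic): no H
  3 × C: 2 H each → 6
  2 × C: 3 H each → 6
  1 × C: no H
  1 × N: no H
  Total hydrogens = 17.
Molecular formula: C16H17N

C16H17N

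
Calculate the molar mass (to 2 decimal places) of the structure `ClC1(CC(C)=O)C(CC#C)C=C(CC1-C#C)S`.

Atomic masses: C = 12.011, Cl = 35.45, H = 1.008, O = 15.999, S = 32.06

Molecular formula: C14H15ClOS.
M = 14×12.011 + 1×35.45 + 15×1.008 + 1×15.999 + 1×32.06 = 266.78 g/mol.

266.78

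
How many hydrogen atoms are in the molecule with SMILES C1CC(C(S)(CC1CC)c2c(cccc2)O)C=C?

Hydrogens are implicit in SMILES; fill each atom to its normal valence:
  5 × C: 2 H each → 10
  4 × C (aromatic): 1 H each → 4
  3 × C: 1 H each → 3
  2 × C (aromatic): no H
  1 × C: 3 H
  1 × C: no H
  1 × O: 1 H
  1 × S: 1 H
  Total hydrogens = 22.

22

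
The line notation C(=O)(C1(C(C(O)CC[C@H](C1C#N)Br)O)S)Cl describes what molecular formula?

C9H11BrClNO3S

Heavy atoms from the SMILES: 1 Br, 9 C, 1 Cl, 1 N, 3 O, 1 S.
Implicit hydrogens by atom environment:
  4 × C: 1 H each → 4
  3 × C: no H
  2 × C: 2 H each → 4
  2 × O: 1 H each → 2
  1 × Br: no H
  1 × Cl: no H
  1 × N: no H
  1 × O: no H
  1 × S: 1 H
  Total hydrogens = 11.
Molecular formula: C9H11BrClNO3S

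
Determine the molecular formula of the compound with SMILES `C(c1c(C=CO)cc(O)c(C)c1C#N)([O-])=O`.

C11H8NO4-

Heavy atoms from the SMILES: 11 C, 1 N, 4 O.
Implicit hydrogens by atom environment:
  5 × C (aromatic): no H
  2 × C: 1 H each → 2
  2 × C: no H
  2 × O: 1 H each → 2
  1 × C: 3 H
  1 × C (aromatic): 1 H
  1 × N: no H
  1 × O: no H
  1 × O (charge -1): no H
  Total hydrogens = 8.
Net charge -1.
Molecular formula: C11H8NO4-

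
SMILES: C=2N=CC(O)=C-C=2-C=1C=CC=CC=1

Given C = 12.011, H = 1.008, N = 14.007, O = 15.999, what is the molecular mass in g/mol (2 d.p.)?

Molecular formula: C11H9NO.
M = 11×12.011 + 9×1.008 + 1×14.007 + 1×15.999 = 171.20 g/mol.

171.20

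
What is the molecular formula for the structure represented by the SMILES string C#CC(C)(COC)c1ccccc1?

Heavy atoms from the SMILES: 12 C, 1 O.
Implicit hydrogens by atom environment:
  5 × C (aromatic): 1 H each → 5
  2 × C: 3 H each → 6
  2 × C: no H
  1 × C: 2 H
  1 × C: 1 H
  1 × C (aromatic): no H
  1 × O: no H
  Total hydrogens = 14.
Molecular formula: C12H14O

C12H14O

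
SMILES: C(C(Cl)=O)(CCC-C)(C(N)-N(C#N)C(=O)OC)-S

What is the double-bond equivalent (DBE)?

4

Molecular formula from the SMILES: C10H16ClN3O3S.
DoU = (2C + 2 + N − H − X)/2 = (2·10 + 2 + 3 − 16 − 1)/2 = 8/2 = 4.
(Structurally: 0 ring(s) + 4 π bond(s) = 4.)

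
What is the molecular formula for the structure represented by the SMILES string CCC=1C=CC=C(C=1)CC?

C10H14

Heavy atoms from the SMILES: 10 C.
Implicit hydrogens by atom environment:
  4 × C (aromatic): 1 H each → 4
  2 × C: 3 H each → 6
  2 × C: 2 H each → 4
  2 × C (aromatic): no H
  Total hydrogens = 14.
Molecular formula: C10H14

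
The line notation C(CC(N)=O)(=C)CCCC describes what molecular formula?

Heavy atoms from the SMILES: 8 C, 1 N, 1 O.
Implicit hydrogens by atom environment:
  5 × C: 2 H each → 10
  2 × C: no H
  1 × C: 3 H
  1 × N: 2 H
  1 × O: no H
  Total hydrogens = 15.
Molecular formula: C8H15NO

C8H15NO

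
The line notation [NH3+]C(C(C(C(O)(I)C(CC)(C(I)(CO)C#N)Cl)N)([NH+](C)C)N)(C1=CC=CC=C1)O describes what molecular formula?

Heavy atoms from the SMILES: 18 C, 1 Cl, 2 I, 5 N, 3 O.
Implicit hydrogens by atom environment:
  6 × C: no H
  5 × C (aromatic): 1 H each → 5
  3 × C: 3 H each → 9
  3 × O: 1 H each → 3
  2 × C: 2 H each → 4
  2 × I: no H
  2 × N: 2 H each → 4
  1 × C: 1 H
  1 × C (aromatic): no H
  1 × Cl: no H
  1 × N (charge +1): 3 H
  1 × N (charge +1): 1 H
  1 × N: no H
  Total hydrogens = 30.
Net charge +2.
Molecular formula: [C18H30ClI2N5O3]2+

[C18H30ClI2N5O3]2+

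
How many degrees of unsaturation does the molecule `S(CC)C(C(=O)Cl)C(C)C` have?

1

Molecular formula from the SMILES: C7H13ClOS.
DoU = (2C + 2 + N − H − X)/2 = (2·7 + 2 + 0 − 13 − 1)/2 = 2/2 = 1.
(Structurally: 0 ring(s) + 1 π bond(s) = 1.)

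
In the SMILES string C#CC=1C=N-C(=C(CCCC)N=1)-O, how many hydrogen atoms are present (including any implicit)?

Hydrogens are implicit in SMILES; fill each atom to its normal valence:
  3 × C: 2 H each → 6
  3 × C (aromatic): no H
  2 × N (aromatic): no H
  1 × C: 3 H
  1 × C (aromatic): 1 H
  1 × C: 1 H
  1 × C: no H
  1 × O: 1 H
  Total hydrogens = 12.

12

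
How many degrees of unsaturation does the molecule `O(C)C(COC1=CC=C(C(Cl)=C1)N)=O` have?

5

Molecular formula from the SMILES: C9H10ClNO3.
DoU = (2C + 2 + N − H − X)/2 = (2·9 + 2 + 1 − 10 − 1)/2 = 10/2 = 5.
(Structurally: 1 ring(s) + 4 π bond(s) = 5.)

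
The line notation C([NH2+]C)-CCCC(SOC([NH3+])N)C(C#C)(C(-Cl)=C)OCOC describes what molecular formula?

Heavy atoms from the SMILES: 14 C, 1 Cl, 3 N, 3 O, 1 S.
Implicit hydrogens by atom environment:
  6 × C: 2 H each → 12
  3 × C: 1 H each → 3
  3 × C: no H
  3 × O: no H
  2 × C: 3 H each → 6
  1 × Cl: no H
  1 × N (charge +1): 3 H
  1 × N: 2 H
  1 × N (charge +1): 2 H
  1 × S: no H
  Total hydrogens = 28.
Net charge +2.
Molecular formula: [C14H28ClN3O3S]2+

[C14H28ClN3O3S]2+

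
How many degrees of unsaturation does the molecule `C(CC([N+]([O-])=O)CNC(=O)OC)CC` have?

Molecular formula from the SMILES: C8H16N2O4.
DoU = (2C + 2 + N − H − X)/2 = (2·8 + 2 + 2 − 16 − 0)/2 = 4/2 = 2.
(Structurally: 0 ring(s) + 2 π bond(s) = 2.)

2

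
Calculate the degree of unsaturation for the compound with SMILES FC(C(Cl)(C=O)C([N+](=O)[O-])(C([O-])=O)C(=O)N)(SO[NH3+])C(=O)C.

Molecular formula from the SMILES: C8H9ClFN3O8S.
DoU = (2C + 2 + N − H − X)/2 = (2·8 + 2 + 3 − 9 − 2)/2 = 10/2 = 5.
(Structurally: 0 ring(s) + 5 π bond(s) = 5.)

5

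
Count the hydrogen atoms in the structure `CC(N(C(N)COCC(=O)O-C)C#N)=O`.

Hydrogens are implicit in SMILES; fill each atom to its normal valence:
  4 × O: no H
  3 × C: no H
  2 × C: 3 H each → 6
  2 × C: 2 H each → 4
  2 × N: no H
  1 × C: 1 H
  1 × N: 2 H
  Total hydrogens = 13.

13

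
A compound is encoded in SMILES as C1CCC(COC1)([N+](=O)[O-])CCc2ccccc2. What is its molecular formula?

C14H19NO3

Heavy atoms from the SMILES: 14 C, 1 N, 3 O.
Implicit hydrogens by atom environment:
  7 × C: 2 H each → 14
  5 × C (aromatic): 1 H each → 5
  2 × O: no H
  1 × C: no H
  1 × C (aromatic): no H
  1 × N (charge +1): no H
  1 × O (charge -1): no H
  Total hydrogens = 19.
Molecular formula: C14H19NO3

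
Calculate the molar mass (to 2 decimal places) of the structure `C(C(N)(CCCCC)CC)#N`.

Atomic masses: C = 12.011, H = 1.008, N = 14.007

Molecular formula: C9H18N2.
M = 9×12.011 + 18×1.008 + 2×14.007 = 154.26 g/mol.

154.26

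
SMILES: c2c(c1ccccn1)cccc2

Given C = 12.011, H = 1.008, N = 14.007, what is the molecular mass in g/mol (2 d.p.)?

155.20

Molecular formula: C11H9N.
M = 11×12.011 + 9×1.008 + 1×14.007 = 155.20 g/mol.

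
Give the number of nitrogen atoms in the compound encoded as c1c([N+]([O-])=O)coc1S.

The symbol for nitrogen appears 1 time in the SMILES.

1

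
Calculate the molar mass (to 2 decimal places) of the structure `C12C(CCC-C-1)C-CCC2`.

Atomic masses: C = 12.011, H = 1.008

Molecular formula: C10H18.
M = 10×12.011 + 18×1.008 = 138.25 g/mol.

138.25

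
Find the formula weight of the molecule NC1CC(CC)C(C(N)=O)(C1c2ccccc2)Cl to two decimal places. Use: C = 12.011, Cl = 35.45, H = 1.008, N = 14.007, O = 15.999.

266.77

Molecular formula: C14H19ClN2O.
M = 14×12.011 + 1×35.45 + 19×1.008 + 2×14.007 + 1×15.999 = 266.77 g/mol.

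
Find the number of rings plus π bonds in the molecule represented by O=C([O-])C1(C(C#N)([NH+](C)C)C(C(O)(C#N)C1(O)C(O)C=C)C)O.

Molecular formula from the SMILES: C14H19N3O6.
DoU = (2C + 2 + N − H − X)/2 = (2·14 + 2 + 3 − 19 − 0)/2 = 14/2 = 7.
(Structurally: 1 ring(s) + 6 π bond(s) = 7.)

7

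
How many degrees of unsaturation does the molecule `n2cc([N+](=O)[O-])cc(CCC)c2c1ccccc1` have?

Molecular formula from the SMILES: C14H14N2O2.
DoU = (2C + 2 + N − H − X)/2 = (2·14 + 2 + 2 − 14 − 0)/2 = 18/2 = 9.
(Structurally: 2 ring(s) + 7 π bond(s) = 9.)

9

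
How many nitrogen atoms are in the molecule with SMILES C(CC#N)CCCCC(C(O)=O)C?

The symbol for nitrogen appears 1 time in the SMILES.

1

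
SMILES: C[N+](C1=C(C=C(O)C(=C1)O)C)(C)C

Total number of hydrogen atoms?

16

Hydrogens are implicit in SMILES; fill each atom to its normal valence:
  4 × C: 3 H each → 12
  4 × C (aromatic): no H
  2 × C (aromatic): 1 H each → 2
  2 × O: 1 H each → 2
  1 × N (charge +1): no H
  Total hydrogens = 16.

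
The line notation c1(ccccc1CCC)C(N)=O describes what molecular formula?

C10H13NO

Heavy atoms from the SMILES: 10 C, 1 N, 1 O.
Implicit hydrogens by atom environment:
  4 × C (aromatic): 1 H each → 4
  2 × C: 2 H each → 4
  2 × C (aromatic): no H
  1 × C: 3 H
  1 × C: no H
  1 × N: 2 H
  1 × O: no H
  Total hydrogens = 13.
Molecular formula: C10H13NO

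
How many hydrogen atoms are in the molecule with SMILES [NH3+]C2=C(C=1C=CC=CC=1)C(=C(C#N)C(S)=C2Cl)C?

12

Hydrogens are implicit in SMILES; fill each atom to its normal valence:
  7 × C (aromatic): no H
  5 × C (aromatic): 1 H each → 5
  1 × C: 3 H
  1 × C: no H
  1 × Cl: no H
  1 × N (charge +1): 3 H
  1 × N: no H
  1 × S: 1 H
  Total hydrogens = 12.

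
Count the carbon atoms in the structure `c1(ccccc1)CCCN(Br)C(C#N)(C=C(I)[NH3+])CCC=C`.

The symbol for carbon appears 17 times in the SMILES. Lowercase c denotes aromatic carbon and counts toward C.

17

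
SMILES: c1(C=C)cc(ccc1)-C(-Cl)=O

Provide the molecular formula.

C9H7ClO

Heavy atoms from the SMILES: 9 C, 1 Cl, 1 O.
Implicit hydrogens by atom environment:
  4 × C (aromatic): 1 H each → 4
  2 × C (aromatic): no H
  1 × C: 2 H
  1 × C: 1 H
  1 × C: no H
  1 × Cl: no H
  1 × O: no H
  Total hydrogens = 7.
Molecular formula: C9H7ClO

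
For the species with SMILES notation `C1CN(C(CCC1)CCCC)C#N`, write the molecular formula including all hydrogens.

C11H20N2

Heavy atoms from the SMILES: 11 C, 2 N.
Implicit hydrogens by atom environment:
  8 × C: 2 H each → 16
  2 × N: no H
  1 × C: 3 H
  1 × C: 1 H
  1 × C: no H
  Total hydrogens = 20.
Molecular formula: C11H20N2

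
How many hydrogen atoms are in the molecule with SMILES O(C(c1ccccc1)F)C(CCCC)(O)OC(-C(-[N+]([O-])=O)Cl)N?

20

Hydrogens are implicit in SMILES; fill each atom to its normal valence:
  5 × C (aromatic): 1 H each → 5
  3 × C: 2 H each → 6
  3 × C: 1 H each → 3
  3 × O: no H
  1 × C: 3 H
  1 × C: no H
  1 × C (aromatic): no H
  1 × Cl: no H
  1 × F: no H
  1 × N: 2 H
  1 × N (charge +1): no H
  1 × O: 1 H
  1 × O (charge -1): no H
  Total hydrogens = 20.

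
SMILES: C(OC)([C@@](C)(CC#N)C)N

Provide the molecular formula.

Heavy atoms from the SMILES: 7 C, 2 N, 1 O.
Implicit hydrogens by atom environment:
  3 × C: 3 H each → 9
  2 × C: no H
  1 × C: 2 H
  1 × C: 1 H
  1 × N: 2 H
  1 × N: no H
  1 × O: no H
  Total hydrogens = 14.
Molecular formula: C7H14N2O

C7H14N2O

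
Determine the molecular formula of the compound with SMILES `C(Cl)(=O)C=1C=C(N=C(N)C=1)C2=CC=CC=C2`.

C12H9ClN2O

Heavy atoms from the SMILES: 12 C, 1 Cl, 2 N, 1 O.
Implicit hydrogens by atom environment:
  7 × C (aromatic): 1 H each → 7
  4 × C (aromatic): no H
  1 × C: no H
  1 × Cl: no H
  1 × N: 2 H
  1 × N (aromatic): no H
  1 × O: no H
  Total hydrogens = 9.
Molecular formula: C12H9ClN2O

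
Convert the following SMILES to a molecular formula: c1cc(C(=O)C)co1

Heavy atoms from the SMILES: 6 C, 2 O.
Implicit hydrogens by atom environment:
  3 × C (aromatic): 1 H each → 3
  1 × C: 3 H
  1 × C (aromatic): no H
  1 × C: no H
  1 × O (aromatic): no H
  1 × O: no H
  Total hydrogens = 6.
Molecular formula: C6H6O2

C6H6O2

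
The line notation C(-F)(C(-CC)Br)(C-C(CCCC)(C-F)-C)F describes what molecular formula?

Heavy atoms from the SMILES: 1 Br, 12 C, 3 F.
Implicit hydrogens by atom environment:
  6 × C: 2 H each → 12
  3 × C: 3 H each → 9
  3 × F: no H
  2 × C: no H
  1 × Br: no H
  1 × C: 1 H
  Total hydrogens = 22.
Molecular formula: C12H22BrF3

C12H22BrF3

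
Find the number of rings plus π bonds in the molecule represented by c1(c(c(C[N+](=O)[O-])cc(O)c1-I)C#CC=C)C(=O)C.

Molecular formula from the SMILES: C13H10INO4.
DoU = (2C + 2 + N − H − X)/2 = (2·13 + 2 + 1 − 10 − 1)/2 = 18/2 = 9.
(Structurally: 1 ring(s) + 8 π bond(s) = 9.)

9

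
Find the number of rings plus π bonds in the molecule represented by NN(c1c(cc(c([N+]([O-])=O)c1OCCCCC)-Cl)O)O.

Molecular formula from the SMILES: C11H16ClN3O5.
DoU = (2C + 2 + N − H − X)/2 = (2·11 + 2 + 3 − 16 − 1)/2 = 10/2 = 5.
(Structurally: 1 ring(s) + 4 π bond(s) = 5.)

5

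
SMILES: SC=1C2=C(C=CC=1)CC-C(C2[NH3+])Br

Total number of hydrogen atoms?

Hydrogens are implicit in SMILES; fill each atom to its normal valence:
  3 × C (aromatic): 1 H each → 3
  3 × C (aromatic): no H
  2 × C: 2 H each → 4
  2 × C: 1 H each → 2
  1 × Br: no H
  1 × N (charge +1): 3 H
  1 × S: 1 H
  Total hydrogens = 13.

13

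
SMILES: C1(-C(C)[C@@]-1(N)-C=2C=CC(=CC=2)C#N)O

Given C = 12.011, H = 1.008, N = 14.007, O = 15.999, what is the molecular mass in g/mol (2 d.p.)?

Molecular formula: C11H12N2O.
M = 11×12.011 + 12×1.008 + 2×14.007 + 1×15.999 = 188.23 g/mol.

188.23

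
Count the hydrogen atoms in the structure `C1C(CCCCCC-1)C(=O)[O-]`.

Hydrogens are implicit in SMILES; fill each atom to its normal valence:
  7 × C: 2 H each → 14
  1 × C: 1 H
  1 × C: no H
  1 × O: no H
  1 × O (charge -1): no H
  Total hydrogens = 15.

15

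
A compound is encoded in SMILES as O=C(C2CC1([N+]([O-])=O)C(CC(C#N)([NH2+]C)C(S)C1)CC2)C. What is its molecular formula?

Heavy atoms from the SMILES: 14 C, 3 N, 3 O, 1 S.
Implicit hydrogens by atom environment:
  5 × C: 2 H each → 10
  4 × C: no H
  3 × C: 1 H each → 3
  2 × C: 3 H each → 6
  2 × O: no H
  1 × N (charge +1): 2 H
  1 × N: no H
  1 × N (charge +1): no H
  1 × O (charge -1): no H
  1 × S: 1 H
  Total hydrogens = 22.
Net charge +1.
Molecular formula: C14H22N3O3S+

C14H22N3O3S+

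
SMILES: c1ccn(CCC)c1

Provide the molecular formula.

Heavy atoms from the SMILES: 7 C, 1 N.
Implicit hydrogens by atom environment:
  4 × C (aromatic): 1 H each → 4
  2 × C: 2 H each → 4
  1 × C: 3 H
  1 × N (aromatic): no H
  Total hydrogens = 11.
Molecular formula: C7H11N

C7H11N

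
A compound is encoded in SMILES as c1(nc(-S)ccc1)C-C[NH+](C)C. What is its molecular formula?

Heavy atoms from the SMILES: 9 C, 2 N, 1 S.
Implicit hydrogens by atom environment:
  3 × C (aromatic): 1 H each → 3
  2 × C: 3 H each → 6
  2 × C: 2 H each → 4
  2 × C (aromatic): no H
  1 × N (charge +1): 1 H
  1 × N (aromatic): no H
  1 × S: 1 H
  Total hydrogens = 15.
Net charge +1.
Molecular formula: C9H15N2S+

C9H15N2S+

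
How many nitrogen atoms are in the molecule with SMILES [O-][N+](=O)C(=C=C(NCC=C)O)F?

2

The symbol for nitrogen appears 2 times in the SMILES.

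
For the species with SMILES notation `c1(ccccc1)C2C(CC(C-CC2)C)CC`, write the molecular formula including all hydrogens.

C16H24

Heavy atoms from the SMILES: 16 C.
Implicit hydrogens by atom environment:
  5 × C: 2 H each → 10
  5 × C (aromatic): 1 H each → 5
  3 × C: 1 H each → 3
  2 × C: 3 H each → 6
  1 × C (aromatic): no H
  Total hydrogens = 24.
Molecular formula: C16H24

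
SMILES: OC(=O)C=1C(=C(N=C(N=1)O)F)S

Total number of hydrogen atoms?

3

Hydrogens are implicit in SMILES; fill each atom to its normal valence:
  4 × C (aromatic): no H
  2 × N (aromatic): no H
  2 × O: 1 H each → 2
  1 × C: no H
  1 × F: no H
  1 × O: no H
  1 × S: 1 H
  Total hydrogens = 3.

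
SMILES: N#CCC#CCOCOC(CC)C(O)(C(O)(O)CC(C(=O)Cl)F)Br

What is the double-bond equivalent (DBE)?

Molecular formula from the SMILES: C14H18BrClFNO6.
DoU = (2C + 2 + N − H − X)/2 = (2·14 + 2 + 1 − 18 − 3)/2 = 10/2 = 5.
(Structurally: 0 ring(s) + 5 π bond(s) = 5.)

5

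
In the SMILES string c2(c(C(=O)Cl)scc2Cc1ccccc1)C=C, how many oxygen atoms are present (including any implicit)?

1

The symbol for oxygen appears 1 time in the SMILES.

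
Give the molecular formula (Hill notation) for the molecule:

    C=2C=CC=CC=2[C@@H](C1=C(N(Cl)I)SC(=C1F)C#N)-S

Heavy atoms from the SMILES: 12 C, 1 Cl, 1 F, 1 I, 2 N, 2 S.
Implicit hydrogens by atom environment:
  5 × C (aromatic): 1 H each → 5
  5 × C (aromatic): no H
  2 × N: no H
  1 × C: 1 H
  1 × C: no H
  1 × Cl: no H
  1 × F: no H
  1 × I: no H
  1 × S: 1 H
  1 × S (aromatic): no H
  Total hydrogens = 7.
Molecular formula: C12H7ClFIN2S2

C12H7ClFIN2S2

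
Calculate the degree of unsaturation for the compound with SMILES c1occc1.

Molecular formula from the SMILES: C4H4O.
DoU = (2C + 2 + N − H − X)/2 = (2·4 + 2 + 0 − 4 − 0)/2 = 6/2 = 3.
(Structurally: 1 ring(s) + 2 π bond(s) = 3.)

3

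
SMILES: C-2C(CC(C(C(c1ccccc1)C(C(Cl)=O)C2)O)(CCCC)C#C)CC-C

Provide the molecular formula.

C24H33ClO2

Heavy atoms from the SMILES: 24 C, 1 Cl, 2 O.
Implicit hydrogens by atom environment:
  8 × C: 2 H each → 16
  5 × C: 1 H each → 5
  5 × C (aromatic): 1 H each → 5
  3 × C: no H
  2 × C: 3 H each → 6
  1 × C (aromatic): no H
  1 × Cl: no H
  1 × O: 1 H
  1 × O: no H
  Total hydrogens = 33.
Molecular formula: C24H33ClO2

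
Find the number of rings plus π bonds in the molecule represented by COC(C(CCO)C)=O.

1

Molecular formula from the SMILES: C6H12O3.
DoU = (2C + 2 + N − H − X)/2 = (2·6 + 2 + 0 − 12 − 0)/2 = 2/2 = 1.
(Structurally: 0 ring(s) + 1 π bond(s) = 1.)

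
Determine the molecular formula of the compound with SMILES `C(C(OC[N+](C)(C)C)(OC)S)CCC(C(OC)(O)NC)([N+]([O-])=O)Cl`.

C13H29ClN3O6S+

Heavy atoms from the SMILES: 13 C, 1 Cl, 3 N, 6 O, 1 S.
Implicit hydrogens by atom environment:
  6 × C: 3 H each → 18
  4 × C: 2 H each → 8
  4 × O: no H
  3 × C: no H
  2 × N (charge +1): no H
  1 × Cl: no H
  1 × N: 1 H
  1 × O: 1 H
  1 × O (charge -1): no H
  1 × S: 1 H
  Total hydrogens = 29.
Net charge +1.
Molecular formula: C13H29ClN3O6S+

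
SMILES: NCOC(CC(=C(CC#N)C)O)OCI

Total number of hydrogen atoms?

15

Hydrogens are implicit in SMILES; fill each atom to its normal valence:
  4 × C: 2 H each → 8
  3 × C: no H
  2 × O: no H
  1 × C: 3 H
  1 × C: 1 H
  1 × I: no H
  1 × N: 2 H
  1 × N: no H
  1 × O: 1 H
  Total hydrogens = 15.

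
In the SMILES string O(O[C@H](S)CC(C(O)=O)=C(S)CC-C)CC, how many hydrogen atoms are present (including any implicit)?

18

Hydrogens are implicit in SMILES; fill each atom to its normal valence:
  4 × C: 2 H each → 8
  3 × C: no H
  3 × O: no H
  2 × C: 3 H each → 6
  2 × S: 1 H each → 2
  1 × C: 1 H
  1 × O: 1 H
  Total hydrogens = 18.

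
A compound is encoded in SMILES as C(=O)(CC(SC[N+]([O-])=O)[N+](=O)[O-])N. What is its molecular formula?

C4H7N3O5S

Heavy atoms from the SMILES: 4 C, 3 N, 5 O, 1 S.
Implicit hydrogens by atom environment:
  3 × O: no H
  2 × C: 2 H each → 4
  2 × N (charge +1): no H
  2 × O (charge -1): no H
  1 × C: 1 H
  1 × C: no H
  1 × N: 2 H
  1 × S: no H
  Total hydrogens = 7.
Molecular formula: C4H7N3O5S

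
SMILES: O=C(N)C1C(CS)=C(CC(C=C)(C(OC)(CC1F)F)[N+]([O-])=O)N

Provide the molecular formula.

C13H19F2N3O4S

Heavy atoms from the SMILES: 13 C, 2 F, 3 N, 4 O, 1 S.
Implicit hydrogens by atom environment:
  5 × C: no H
  4 × C: 2 H each → 8
  3 × C: 1 H each → 3
  3 × O: no H
  2 × F: no H
  2 × N: 2 H each → 4
  1 × C: 3 H
  1 × N (charge +1): no H
  1 × O (charge -1): no H
  1 × S: 1 H
  Total hydrogens = 19.
Molecular formula: C13H19F2N3O4S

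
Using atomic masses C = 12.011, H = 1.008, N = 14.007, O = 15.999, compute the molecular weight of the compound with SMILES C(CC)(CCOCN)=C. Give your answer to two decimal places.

Molecular formula: C7H15NO.
M = 7×12.011 + 15×1.008 + 1×14.007 + 1×15.999 = 129.20 g/mol.

129.20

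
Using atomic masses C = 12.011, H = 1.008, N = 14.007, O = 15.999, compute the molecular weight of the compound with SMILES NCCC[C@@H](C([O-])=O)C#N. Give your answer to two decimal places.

Molecular formula: C6H9N2O2-.
M = 6×12.011 + 9×1.008 + 2×14.007 + 2×15.999 = 141.15 g/mol.

141.15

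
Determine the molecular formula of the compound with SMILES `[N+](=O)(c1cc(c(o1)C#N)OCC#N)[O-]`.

Heavy atoms from the SMILES: 7 C, 3 N, 4 O.
Implicit hydrogens by atom environment:
  3 × C (aromatic): no H
  2 × C: no H
  2 × N: no H
  2 × O: no H
  1 × C: 2 H
  1 × C (aromatic): 1 H
  1 × N (charge +1): no H
  1 × O (aromatic): no H
  1 × O (charge -1): no H
  Total hydrogens = 3.
Molecular formula: C7H3N3O4

C7H3N3O4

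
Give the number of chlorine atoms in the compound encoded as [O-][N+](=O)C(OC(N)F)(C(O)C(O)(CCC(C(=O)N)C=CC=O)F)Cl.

1

The symbol for chlorine appears 1 time in the SMILES.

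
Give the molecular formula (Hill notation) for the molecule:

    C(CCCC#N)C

Heavy atoms from the SMILES: 6 C, 1 N.
Implicit hydrogens by atom environment:
  4 × C: 2 H each → 8
  1 × C: 3 H
  1 × C: no H
  1 × N: no H
  Total hydrogens = 11.
Molecular formula: C6H11N

C6H11N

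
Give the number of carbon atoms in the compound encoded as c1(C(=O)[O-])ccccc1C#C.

9

The symbol for carbon appears 9 times in the SMILES. Lowercase c denotes aromatic carbon and counts toward C.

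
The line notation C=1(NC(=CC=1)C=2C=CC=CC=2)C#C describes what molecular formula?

Heavy atoms from the SMILES: 12 C, 1 N.
Implicit hydrogens by atom environment:
  7 × C (aromatic): 1 H each → 7
  3 × C (aromatic): no H
  1 × C: 1 H
  1 × C: no H
  1 × N (aromatic): 1 H
  Total hydrogens = 9.
Molecular formula: C12H9N

C12H9N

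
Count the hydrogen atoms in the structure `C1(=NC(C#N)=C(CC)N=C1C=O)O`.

7

Hydrogens are implicit in SMILES; fill each atom to its normal valence:
  4 × C (aromatic): no H
  2 × N (aromatic): no H
  1 × C: 3 H
  1 × C: 2 H
  1 × C: 1 H
  1 × C: no H
  1 × N: no H
  1 × O: 1 H
  1 × O: no H
  Total hydrogens = 7.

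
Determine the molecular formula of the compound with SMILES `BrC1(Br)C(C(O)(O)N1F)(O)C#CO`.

Heavy atoms from the SMILES: 2 Br, 5 C, 1 F, 1 N, 4 O.
Implicit hydrogens by atom environment:
  5 × C: no H
  4 × O: 1 H each → 4
  2 × Br: no H
  1 × F: no H
  1 × N: no H
  Total hydrogens = 4.
Molecular formula: C5H4Br2FNO4

C5H4Br2FNO4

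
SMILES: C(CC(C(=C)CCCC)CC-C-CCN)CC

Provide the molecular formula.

C16H33N

Heavy atoms from the SMILES: 16 C, 1 N.
Implicit hydrogens by atom environment:
  12 × C: 2 H each → 24
  2 × C: 3 H each → 6
  1 × C: 1 H
  1 × C: no H
  1 × N: 2 H
  Total hydrogens = 33.
Molecular formula: C16H33N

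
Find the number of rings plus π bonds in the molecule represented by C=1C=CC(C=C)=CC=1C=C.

6

Molecular formula from the SMILES: C10H10.
DoU = (2C + 2 + N − H − X)/2 = (2·10 + 2 + 0 − 10 − 0)/2 = 12/2 = 6.
(Structurally: 1 ring(s) + 5 π bond(s) = 6.)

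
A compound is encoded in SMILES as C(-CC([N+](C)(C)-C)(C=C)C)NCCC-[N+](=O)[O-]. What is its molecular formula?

C12H26N3O2+

Heavy atoms from the SMILES: 12 C, 3 N, 2 O.
Implicit hydrogens by atom environment:
  6 × C: 2 H each → 12
  4 × C: 3 H each → 12
  2 × N (charge +1): no H
  1 × C: 1 H
  1 × C: no H
  1 × N: 1 H
  1 × O: no H
  1 × O (charge -1): no H
  Total hydrogens = 26.
Net charge +1.
Molecular formula: C12H26N3O2+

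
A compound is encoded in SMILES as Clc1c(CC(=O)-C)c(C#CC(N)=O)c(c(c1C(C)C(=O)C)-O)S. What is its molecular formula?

C16H16ClNO4S

Heavy atoms from the SMILES: 16 C, 1 Cl, 1 N, 4 O, 1 S.
Implicit hydrogens by atom environment:
  6 × C (aromatic): no H
  5 × C: no H
  3 × C: 3 H each → 9
  3 × O: no H
  1 × C: 2 H
  1 × C: 1 H
  1 × Cl: no H
  1 × N: 2 H
  1 × O: 1 H
  1 × S: 1 H
  Total hydrogens = 16.
Molecular formula: C16H16ClNO4S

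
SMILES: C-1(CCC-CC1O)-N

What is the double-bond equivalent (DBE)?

Molecular formula from the SMILES: C6H13NO.
DoU = (2C + 2 + N − H − X)/2 = (2·6 + 2 + 1 − 13 − 0)/2 = 2/2 = 1.
(Structurally: 1 ring(s) + 0 π bond(s) = 1.)

1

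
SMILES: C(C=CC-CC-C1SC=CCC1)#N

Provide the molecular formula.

C11H15NS

Heavy atoms from the SMILES: 11 C, 1 N, 1 S.
Implicit hydrogens by atom environment:
  5 × C: 2 H each → 10
  5 × C: 1 H each → 5
  1 × C: no H
  1 × N: no H
  1 × S: no H
  Total hydrogens = 15.
Molecular formula: C11H15NS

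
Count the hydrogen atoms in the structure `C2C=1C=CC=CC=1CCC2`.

12

Hydrogens are implicit in SMILES; fill each atom to its normal valence:
  4 × C: 2 H each → 8
  4 × C (aromatic): 1 H each → 4
  2 × C (aromatic): no H
  Total hydrogens = 12.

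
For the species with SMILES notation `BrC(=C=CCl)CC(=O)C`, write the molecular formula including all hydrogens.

C6H6BrClO

Heavy atoms from the SMILES: 1 Br, 6 C, 1 Cl, 1 O.
Implicit hydrogens by atom environment:
  3 × C: no H
  1 × Br: no H
  1 × C: 3 H
  1 × C: 2 H
  1 × C: 1 H
  1 × Cl: no H
  1 × O: no H
  Total hydrogens = 6.
Molecular formula: C6H6BrClO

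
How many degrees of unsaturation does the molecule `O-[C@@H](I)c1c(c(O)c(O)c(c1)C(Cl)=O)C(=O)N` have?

Molecular formula from the SMILES: C9H7ClINO5.
DoU = (2C + 2 + N − H − X)/2 = (2·9 + 2 + 1 − 7 − 2)/2 = 12/2 = 6.
(Structurally: 1 ring(s) + 5 π bond(s) = 6.)

6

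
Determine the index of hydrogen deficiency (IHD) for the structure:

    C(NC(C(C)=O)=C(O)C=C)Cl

3

Molecular formula from the SMILES: C7H10ClNO2.
DoU = (2C + 2 + N − H − X)/2 = (2·7 + 2 + 1 − 10 − 1)/2 = 6/2 = 3.
(Structurally: 0 ring(s) + 3 π bond(s) = 3.)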